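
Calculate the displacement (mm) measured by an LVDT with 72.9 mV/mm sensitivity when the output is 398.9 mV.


Displacement = Vout / sensitivity.
d = 398.9 / 72.9
d = 5.472 mm

5.472 mm


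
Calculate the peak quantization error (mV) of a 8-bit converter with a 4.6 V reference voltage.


The maximum quantization error is +/- LSB/2.
LSB = Vref / 2^n = 4.6 / 256 = 0.01796875 V
Max error = LSB / 2 = 0.01796875 / 2 = 0.00898437 V
Max error = 8.9844 mV

8.9844 mV


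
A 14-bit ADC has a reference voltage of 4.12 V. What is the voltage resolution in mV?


The resolution (LSB) of an ADC is Vref / 2^n.
LSB = 4.12 / 2^14
LSB = 4.12 / 16384
LSB = 0.00025146 V = 0.25146484 mV

0.25146484 mV


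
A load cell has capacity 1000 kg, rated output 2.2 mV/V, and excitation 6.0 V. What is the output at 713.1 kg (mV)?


Vout = rated_output * Vex * (load / capacity).
Vout = 2.2 * 6.0 * (713.1 / 1000)
Vout = 2.2 * 6.0 * 0.7131
Vout = 9.413 mV

9.413 mV


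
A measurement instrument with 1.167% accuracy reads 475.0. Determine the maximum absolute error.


Absolute error = (accuracy% / 100) * reading.
Error = (1.167 / 100) * 475.0
Error = 0.01167 * 475.0
Error = 5.5432

5.5432


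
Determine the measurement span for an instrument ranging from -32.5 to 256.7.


Span = upper range - lower range.
Span = 256.7 - (-32.5)
Span = 289.2

289.2


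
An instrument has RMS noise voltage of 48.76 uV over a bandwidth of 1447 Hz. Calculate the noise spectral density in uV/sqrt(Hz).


Noise spectral density = Vrms / sqrt(BW).
NSD = 48.76 / sqrt(1447)
NSD = 48.76 / 38.0395
NSD = 1.2818 uV/sqrt(Hz)

1.2818 uV/sqrt(Hz)


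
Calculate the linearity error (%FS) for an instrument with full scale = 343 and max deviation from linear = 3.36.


Linearity error = (max deviation / full scale) * 100%.
Linearity = (3.36 / 343) * 100
Linearity = 0.98 %FS

0.98 %FS


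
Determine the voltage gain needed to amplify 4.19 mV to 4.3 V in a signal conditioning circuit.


Gain = Vout / Vin (converting to same units).
G = 4.3 V / 4.19 mV
G = 4300.0 mV / 4.19 mV
G = 1026.25

1026.25


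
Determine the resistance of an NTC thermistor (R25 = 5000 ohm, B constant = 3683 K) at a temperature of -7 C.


NTC thermistor equation: Rt = R25 * exp(B * (1/T - 1/T25)).
T in Kelvin: 266.15 K, T25 = 298.15 K
1/T - 1/T25 = 1/266.15 - 1/298.15 = 0.00040326
B * (1/T - 1/T25) = 3683 * 0.00040326 = 1.4852
Rt = 5000 * exp(1.4852) = 22079.7 ohm

22079.7 ohm


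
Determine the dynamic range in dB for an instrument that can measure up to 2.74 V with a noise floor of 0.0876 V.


Dynamic range = 20 * log10(Vmax / Vnoise).
DR = 20 * log10(2.74 / 0.0876)
DR = 20 * log10(31.28)
DR = 29.9 dB

29.9 dB


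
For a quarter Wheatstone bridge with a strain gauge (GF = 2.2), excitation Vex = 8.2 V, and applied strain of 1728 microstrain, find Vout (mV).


Quarter bridge output: Vout = (GF * epsilon * Vex) / 4.
Vout = (2.2 * 1728e-6 * 8.2) / 4
Vout = 0.03117312 / 4 V
Vout = 0.00779328 V = 7.7933 mV

7.7933 mV


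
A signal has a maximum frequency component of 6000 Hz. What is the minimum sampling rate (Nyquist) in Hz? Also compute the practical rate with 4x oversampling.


By Nyquist theorem, fs_min = 2 * fmax.
fs_min = 2 * 6000 = 12000 Hz
Practical rate = 4 * fs_min = 4 * 12000 = 48000 Hz

fs_min = 12000 Hz, fs_practical = 48000 Hz


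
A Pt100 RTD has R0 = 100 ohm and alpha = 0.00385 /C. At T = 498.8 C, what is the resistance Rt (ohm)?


The RTD equation: Rt = R0 * (1 + alpha * T).
Rt = 100 * (1 + 0.00385 * 498.8)
Rt = 100 * (1 + 1.92038)
Rt = 100 * 2.92038
Rt = 292.038 ohm

292.038 ohm


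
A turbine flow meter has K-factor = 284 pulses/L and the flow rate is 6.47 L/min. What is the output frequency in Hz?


Frequency = K * Q / 60 (converting L/min to L/s).
f = 284 * 6.47 / 60
f = 1837.48 / 60
f = 30.62 Hz

30.62 Hz


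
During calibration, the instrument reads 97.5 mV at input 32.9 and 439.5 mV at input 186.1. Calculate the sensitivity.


Sensitivity = (y2 - y1) / (x2 - x1).
S = (439.5 - 97.5) / (186.1 - 32.9)
S = 342.0 / 153.2
S = 2.2324 mV/unit

2.2324 mV/unit


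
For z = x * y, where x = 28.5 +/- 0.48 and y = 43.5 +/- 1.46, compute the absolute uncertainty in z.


For a product z = x*y, the relative uncertainty is:
uz/z = sqrt((ux/x)^2 + (uy/y)^2)
Relative uncertainties: ux/x = 0.48/28.5 = 0.016842
uy/y = 1.46/43.5 = 0.033563
z = 28.5 * 43.5 = 1239.8
uz = 1239.8 * sqrt(0.016842^2 + 0.033563^2) = 46.555

46.555


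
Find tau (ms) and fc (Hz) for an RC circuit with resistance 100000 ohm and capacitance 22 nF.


Time constant: tau = R * C.
tau = 100000 * 2.20e-08 = 0.0022 s
tau = 2.2 ms
Cutoff frequency: fc = 1 / (2*pi*R*C).
fc = 1 / (2*pi*0.0022) = 72.34 Hz

tau = 2.2 ms, fc = 72.34 Hz


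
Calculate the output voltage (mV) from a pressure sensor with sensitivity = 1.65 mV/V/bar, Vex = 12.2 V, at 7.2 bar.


Output = sensitivity * Vex * P.
Vout = 1.65 * 12.2 * 7.2
Vout = 20.13 * 7.2
Vout = 144.94 mV

144.94 mV


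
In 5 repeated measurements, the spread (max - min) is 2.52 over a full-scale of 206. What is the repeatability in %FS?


Repeatability = (spread / full scale) * 100%.
R = (2.52 / 206) * 100
R = 1.223 %FS

1.223 %FS


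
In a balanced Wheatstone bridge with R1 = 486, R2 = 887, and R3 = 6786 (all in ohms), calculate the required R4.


At balance: R1*R4 = R2*R3, so R4 = R2*R3/R1.
R4 = 887 * 6786 / 486
R4 = 6019182 / 486
R4 = 12385.15 ohm

12385.15 ohm


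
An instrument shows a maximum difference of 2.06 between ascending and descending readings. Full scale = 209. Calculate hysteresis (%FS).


Hysteresis = (max difference / full scale) * 100%.
H = (2.06 / 209) * 100
H = 0.986 %FS

0.986 %FS


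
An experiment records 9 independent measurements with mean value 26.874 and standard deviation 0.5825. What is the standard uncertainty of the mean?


The standard uncertainty for Type A evaluation is u = s / sqrt(n).
u = 0.5825 / sqrt(9)
u = 0.5825 / 3.0
u = 0.1942

0.1942


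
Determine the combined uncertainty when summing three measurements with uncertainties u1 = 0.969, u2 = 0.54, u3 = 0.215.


For a sum of independent quantities, uc = sqrt(u1^2 + u2^2 + u3^2).
uc = sqrt(0.969^2 + 0.54^2 + 0.215^2)
uc = sqrt(0.938961 + 0.2916 + 0.046225)
uc = 1.1299

1.1299


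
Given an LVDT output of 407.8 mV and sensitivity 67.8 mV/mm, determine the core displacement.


Displacement = Vout / sensitivity.
d = 407.8 / 67.8
d = 6.015 mm

6.015 mm


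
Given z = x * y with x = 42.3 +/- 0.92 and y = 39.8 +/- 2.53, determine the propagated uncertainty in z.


For a product z = x*y, the relative uncertainty is:
uz/z = sqrt((ux/x)^2 + (uy/y)^2)
Relative uncertainties: ux/x = 0.92/42.3 = 0.021749
uy/y = 2.53/39.8 = 0.063568
z = 42.3 * 39.8 = 1683.5
uz = 1683.5 * sqrt(0.021749^2 + 0.063568^2) = 113.11

113.11


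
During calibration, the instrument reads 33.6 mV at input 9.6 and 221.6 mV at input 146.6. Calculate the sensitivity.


Sensitivity = (y2 - y1) / (x2 - x1).
S = (221.6 - 33.6) / (146.6 - 9.6)
S = 188.0 / 137.0
S = 1.3723 mV/unit

1.3723 mV/unit


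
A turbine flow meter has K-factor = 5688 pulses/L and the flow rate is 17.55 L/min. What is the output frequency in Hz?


Frequency = K * Q / 60 (converting L/min to L/s).
f = 5688 * 17.55 / 60
f = 99824.4 / 60
f = 1663.74 Hz

1663.74 Hz


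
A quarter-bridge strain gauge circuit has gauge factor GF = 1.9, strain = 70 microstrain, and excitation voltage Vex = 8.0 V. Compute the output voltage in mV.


Quarter bridge output: Vout = (GF * epsilon * Vex) / 4.
Vout = (1.9 * 70e-6 * 8.0) / 4
Vout = 0.001064 / 4 V
Vout = 0.000266 V = 0.266 mV

0.266 mV


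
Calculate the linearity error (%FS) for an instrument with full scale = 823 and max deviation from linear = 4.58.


Linearity error = (max deviation / full scale) * 100%.
Linearity = (4.58 / 823) * 100
Linearity = 0.557 %FS

0.557 %FS


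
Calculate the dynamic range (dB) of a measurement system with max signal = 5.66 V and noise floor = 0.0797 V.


Dynamic range = 20 * log10(Vmax / Vnoise).
DR = 20 * log10(5.66 / 0.0797)
DR = 20 * log10(71.02)
DR = 37.03 dB

37.03 dB


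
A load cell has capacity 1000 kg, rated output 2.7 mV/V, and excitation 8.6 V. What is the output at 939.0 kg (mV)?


Vout = rated_output * Vex * (load / capacity).
Vout = 2.7 * 8.6 * (939.0 / 1000)
Vout = 2.7 * 8.6 * 0.939
Vout = 21.804 mV

21.804 mV


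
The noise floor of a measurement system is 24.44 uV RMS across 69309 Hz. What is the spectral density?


Noise spectral density = Vrms / sqrt(BW).
NSD = 24.44 / sqrt(69309)
NSD = 24.44 / 263.266
NSD = 0.0928 uV/sqrt(Hz)

0.0928 uV/sqrt(Hz)


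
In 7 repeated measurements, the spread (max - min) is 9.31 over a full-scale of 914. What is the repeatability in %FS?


Repeatability = (spread / full scale) * 100%.
R = (9.31 / 914) * 100
R = 1.019 %FS

1.019 %FS


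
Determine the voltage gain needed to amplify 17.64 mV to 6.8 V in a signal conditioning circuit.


Gain = Vout / Vin (converting to same units).
G = 6.8 V / 17.64 mV
G = 6800.0 mV / 17.64 mV
G = 385.49

385.49


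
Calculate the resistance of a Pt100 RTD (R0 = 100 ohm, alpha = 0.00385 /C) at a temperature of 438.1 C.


The RTD equation: Rt = R0 * (1 + alpha * T).
Rt = 100 * (1 + 0.00385 * 438.1)
Rt = 100 * (1 + 1.686685)
Rt = 100 * 2.686685
Rt = 268.668 ohm

268.668 ohm


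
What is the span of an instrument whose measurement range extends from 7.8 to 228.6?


Span = upper range - lower range.
Span = 228.6 - (7.8)
Span = 220.8

220.8


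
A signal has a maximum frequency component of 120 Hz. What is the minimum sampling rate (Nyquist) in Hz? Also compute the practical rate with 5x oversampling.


By Nyquist theorem, fs_min = 2 * fmax.
fs_min = 2 * 120 = 240 Hz
Practical rate = 5 * fs_min = 5 * 240 = 1200 Hz

fs_min = 240 Hz, fs_practical = 1200 Hz


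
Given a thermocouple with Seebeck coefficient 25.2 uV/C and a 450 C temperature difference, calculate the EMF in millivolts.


The thermocouple output V = sensitivity * dT.
V = 25.2 uV/C * 450 C
V = 11340.0 uV
V = 11.34 mV

11.34 mV


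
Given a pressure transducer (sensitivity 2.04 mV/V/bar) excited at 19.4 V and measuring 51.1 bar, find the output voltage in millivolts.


Output = sensitivity * Vex * P.
Vout = 2.04 * 19.4 * 51.1
Vout = 39.576 * 51.1
Vout = 2022.33 mV

2022.33 mV


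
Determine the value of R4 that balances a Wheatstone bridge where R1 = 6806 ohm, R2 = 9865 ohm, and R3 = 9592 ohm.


At balance: R1*R4 = R2*R3, so R4 = R2*R3/R1.
R4 = 9865 * 9592 / 6806
R4 = 94625080 / 6806
R4 = 13903.19 ohm

13903.19 ohm


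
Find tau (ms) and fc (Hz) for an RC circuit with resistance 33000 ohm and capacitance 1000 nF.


Time constant: tau = R * C.
tau = 33000 * 1.00e-06 = 0.033 s
tau = 33.0 ms
Cutoff frequency: fc = 1 / (2*pi*R*C).
fc = 1 / (2*pi*0.033) = 4.82 Hz

tau = 33.0 ms, fc = 4.82 Hz


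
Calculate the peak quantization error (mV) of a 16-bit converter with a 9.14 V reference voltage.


The maximum quantization error is +/- LSB/2.
LSB = Vref / 2^n = 9.14 / 65536 = 0.00013947 V
Max error = LSB / 2 = 0.00013947 / 2 = 6.973e-05 V
Max error = 0.0697 mV

0.0697 mV


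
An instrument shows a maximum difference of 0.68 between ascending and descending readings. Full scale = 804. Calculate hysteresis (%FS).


Hysteresis = (max difference / full scale) * 100%.
H = (0.68 / 804) * 100
H = 0.085 %FS

0.085 %FS


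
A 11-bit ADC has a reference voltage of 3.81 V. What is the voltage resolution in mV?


The resolution (LSB) of an ADC is Vref / 2^n.
LSB = 3.81 / 2^11
LSB = 3.81 / 2048
LSB = 0.00186035 V = 1.86035156 mV

1.86035156 mV


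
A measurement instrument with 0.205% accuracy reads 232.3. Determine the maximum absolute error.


Absolute error = (accuracy% / 100) * reading.
Error = (0.205 / 100) * 232.3
Error = 0.00205 * 232.3
Error = 0.4762

0.4762


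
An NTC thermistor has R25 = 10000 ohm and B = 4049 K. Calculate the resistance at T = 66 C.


NTC thermistor equation: Rt = R25 * exp(B * (1/T - 1/T25)).
T in Kelvin: 339.15 K, T25 = 298.15 K
1/T - 1/T25 = 1/339.15 - 1/298.15 = -0.00040547
B * (1/T - 1/T25) = 4049 * -0.00040547 = -1.6417
Rt = 10000 * exp(-1.6417) = 1936.4 ohm

1936.4 ohm


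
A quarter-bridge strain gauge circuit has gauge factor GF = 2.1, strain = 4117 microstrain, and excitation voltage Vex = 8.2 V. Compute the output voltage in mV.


Quarter bridge output: Vout = (GF * epsilon * Vex) / 4.
Vout = (2.1 * 4117e-6 * 8.2) / 4
Vout = 0.07089474 / 4 V
Vout = 0.01772368 V = 17.7237 mV

17.7237 mV


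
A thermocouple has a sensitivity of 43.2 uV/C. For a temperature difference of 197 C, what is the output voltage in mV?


The thermocouple output V = sensitivity * dT.
V = 43.2 uV/C * 197 C
V = 8510.4 uV
V = 8.51 mV

8.51 mV


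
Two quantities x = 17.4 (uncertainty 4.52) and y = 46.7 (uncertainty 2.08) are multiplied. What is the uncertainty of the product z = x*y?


For a product z = x*y, the relative uncertainty is:
uz/z = sqrt((ux/x)^2 + (uy/y)^2)
Relative uncertainties: ux/x = 4.52/17.4 = 0.25977
uy/y = 2.08/46.7 = 0.04454
z = 17.4 * 46.7 = 812.6
uz = 812.6 * sqrt(0.25977^2 + 0.04454^2) = 214.164

214.164


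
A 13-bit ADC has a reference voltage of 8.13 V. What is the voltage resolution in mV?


The resolution (LSB) of an ADC is Vref / 2^n.
LSB = 8.13 / 2^13
LSB = 8.13 / 8192
LSB = 0.00099243 V = 0.99243164 mV

0.99243164 mV


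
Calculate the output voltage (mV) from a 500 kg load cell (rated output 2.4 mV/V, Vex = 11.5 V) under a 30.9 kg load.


Vout = rated_output * Vex * (load / capacity).
Vout = 2.4 * 11.5 * (30.9 / 500)
Vout = 2.4 * 11.5 * 0.0618
Vout = 1.706 mV

1.706 mV


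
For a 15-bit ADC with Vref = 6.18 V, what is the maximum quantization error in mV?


The maximum quantization error is +/- LSB/2.
LSB = Vref / 2^n = 6.18 / 32768 = 0.0001886 V
Max error = LSB / 2 = 0.0001886 / 2 = 9.43e-05 V
Max error = 0.0943 mV

0.0943 mV


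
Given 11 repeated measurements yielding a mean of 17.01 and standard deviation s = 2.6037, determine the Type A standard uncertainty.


The standard uncertainty for Type A evaluation is u = s / sqrt(n).
u = 2.6037 / sqrt(11)
u = 2.6037 / 3.3166
u = 0.785

0.785


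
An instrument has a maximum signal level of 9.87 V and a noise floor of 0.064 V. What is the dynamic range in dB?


Dynamic range = 20 * log10(Vmax / Vnoise).
DR = 20 * log10(9.87 / 0.064)
DR = 20 * log10(154.22)
DR = 43.76 dB

43.76 dB


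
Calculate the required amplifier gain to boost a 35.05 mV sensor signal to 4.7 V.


Gain = Vout / Vin (converting to same units).
G = 4.7 V / 35.05 mV
G = 4700.0 mV / 35.05 mV
G = 134.09

134.09


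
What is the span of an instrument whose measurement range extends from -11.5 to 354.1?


Span = upper range - lower range.
Span = 354.1 - (-11.5)
Span = 365.6

365.6


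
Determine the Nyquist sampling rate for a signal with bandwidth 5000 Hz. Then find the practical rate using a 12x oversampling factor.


By Nyquist theorem, fs_min = 2 * fmax.
fs_min = 2 * 5000 = 10000 Hz
Practical rate = 12 * fs_min = 12 * 10000 = 120000 Hz

fs_min = 10000 Hz, fs_practical = 120000 Hz


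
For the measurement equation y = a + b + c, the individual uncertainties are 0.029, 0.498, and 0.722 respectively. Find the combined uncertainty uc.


For a sum of independent quantities, uc = sqrt(u1^2 + u2^2 + u3^2).
uc = sqrt(0.029^2 + 0.498^2 + 0.722^2)
uc = sqrt(0.000841 + 0.248004 + 0.521284)
uc = 0.8776

0.8776


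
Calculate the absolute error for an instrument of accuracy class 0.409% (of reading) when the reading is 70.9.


Absolute error = (accuracy% / 100) * reading.
Error = (0.409 / 100) * 70.9
Error = 0.00409 * 70.9
Error = 0.29

0.29


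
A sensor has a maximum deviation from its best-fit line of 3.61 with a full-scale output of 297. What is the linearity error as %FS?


Linearity error = (max deviation / full scale) * 100%.
Linearity = (3.61 / 297) * 100
Linearity = 1.215 %FS

1.215 %FS


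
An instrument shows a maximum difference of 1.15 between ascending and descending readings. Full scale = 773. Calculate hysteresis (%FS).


Hysteresis = (max difference / full scale) * 100%.
H = (1.15 / 773) * 100
H = 0.149 %FS

0.149 %FS


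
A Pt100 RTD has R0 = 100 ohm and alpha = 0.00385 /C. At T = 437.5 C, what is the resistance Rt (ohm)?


The RTD equation: Rt = R0 * (1 + alpha * T).
Rt = 100 * (1 + 0.00385 * 437.5)
Rt = 100 * (1 + 1.684375)
Rt = 100 * 2.684375
Rt = 268.438 ohm

268.438 ohm


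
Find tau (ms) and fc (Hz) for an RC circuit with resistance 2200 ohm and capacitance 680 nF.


Time constant: tau = R * C.
tau = 2200 * 6.80e-07 = 0.001496 s
tau = 1.496 ms
Cutoff frequency: fc = 1 / (2*pi*R*C).
fc = 1 / (2*pi*0.001496) = 106.39 Hz

tau = 1.496 ms, fc = 106.39 Hz


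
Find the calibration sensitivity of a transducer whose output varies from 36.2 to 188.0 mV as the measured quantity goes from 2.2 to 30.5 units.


Sensitivity = (y2 - y1) / (x2 - x1).
S = (188.0 - 36.2) / (30.5 - 2.2)
S = 151.8 / 28.3
S = 5.364 mV/unit

5.364 mV/unit


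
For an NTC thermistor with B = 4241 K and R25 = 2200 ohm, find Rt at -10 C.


NTC thermistor equation: Rt = R25 * exp(B * (1/T - 1/T25)).
T in Kelvin: 263.15 K, T25 = 298.15 K
1/T - 1/T25 = 1/263.15 - 1/298.15 = 0.0004461
B * (1/T - 1/T25) = 4241 * 0.0004461 = 1.8919
Rt = 2200 * exp(1.8919) = 14590.3 ohm

14590.3 ohm


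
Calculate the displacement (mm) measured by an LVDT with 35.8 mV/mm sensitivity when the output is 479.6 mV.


Displacement = Vout / sensitivity.
d = 479.6 / 35.8
d = 13.397 mm

13.397 mm


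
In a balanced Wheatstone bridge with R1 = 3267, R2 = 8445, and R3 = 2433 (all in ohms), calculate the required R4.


At balance: R1*R4 = R2*R3, so R4 = R2*R3/R1.
R4 = 8445 * 2433 / 3267
R4 = 20546685 / 3267
R4 = 6289.16 ohm

6289.16 ohm


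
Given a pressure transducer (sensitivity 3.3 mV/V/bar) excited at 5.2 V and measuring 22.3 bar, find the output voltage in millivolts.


Output = sensitivity * Vex * P.
Vout = 3.3 * 5.2 * 22.3
Vout = 17.16 * 22.3
Vout = 382.67 mV

382.67 mV


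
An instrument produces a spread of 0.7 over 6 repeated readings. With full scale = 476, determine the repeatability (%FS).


Repeatability = (spread / full scale) * 100%.
R = (0.7 / 476) * 100
R = 0.147 %FS

0.147 %FS


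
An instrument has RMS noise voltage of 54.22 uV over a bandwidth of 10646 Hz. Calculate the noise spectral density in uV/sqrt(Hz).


Noise spectral density = Vrms / sqrt(BW).
NSD = 54.22 / sqrt(10646)
NSD = 54.22 / 103.1795
NSD = 0.5255 uV/sqrt(Hz)

0.5255 uV/sqrt(Hz)


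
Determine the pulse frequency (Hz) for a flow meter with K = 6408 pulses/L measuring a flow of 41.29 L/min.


Frequency = K * Q / 60 (converting L/min to L/s).
f = 6408 * 41.29 / 60
f = 264586.32 / 60
f = 4409.77 Hz

4409.77 Hz


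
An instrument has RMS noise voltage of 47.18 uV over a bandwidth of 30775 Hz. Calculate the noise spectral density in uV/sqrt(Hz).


Noise spectral density = Vrms / sqrt(BW).
NSD = 47.18 / sqrt(30775)
NSD = 47.18 / 175.428
NSD = 0.2689 uV/sqrt(Hz)

0.2689 uV/sqrt(Hz)


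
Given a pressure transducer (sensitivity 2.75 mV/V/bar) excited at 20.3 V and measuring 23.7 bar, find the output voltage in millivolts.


Output = sensitivity * Vex * P.
Vout = 2.75 * 20.3 * 23.7
Vout = 55.825 * 23.7
Vout = 1323.05 mV

1323.05 mV


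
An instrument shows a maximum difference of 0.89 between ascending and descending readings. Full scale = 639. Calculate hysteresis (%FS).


Hysteresis = (max difference / full scale) * 100%.
H = (0.89 / 639) * 100
H = 0.139 %FS

0.139 %FS


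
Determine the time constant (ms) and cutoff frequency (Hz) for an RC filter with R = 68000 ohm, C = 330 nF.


Time constant: tau = R * C.
tau = 68000 * 3.30e-07 = 0.02244 s
tau = 22.44 ms
Cutoff frequency: fc = 1 / (2*pi*R*C).
fc = 1 / (2*pi*0.02244) = 7.09 Hz

tau = 22.44 ms, fc = 7.09 Hz


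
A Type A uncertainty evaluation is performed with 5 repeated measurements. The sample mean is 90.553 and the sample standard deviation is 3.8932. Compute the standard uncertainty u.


The standard uncertainty for Type A evaluation is u = s / sqrt(n).
u = 3.8932 / sqrt(5)
u = 3.8932 / 2.2361
u = 1.7411

1.7411


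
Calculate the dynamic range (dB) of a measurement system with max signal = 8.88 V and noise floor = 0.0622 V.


Dynamic range = 20 * log10(Vmax / Vnoise).
DR = 20 * log10(8.88 / 0.0622)
DR = 20 * log10(142.77)
DR = 43.09 dB

43.09 dB


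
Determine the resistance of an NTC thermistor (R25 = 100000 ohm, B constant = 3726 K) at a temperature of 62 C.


NTC thermistor equation: Rt = R25 * exp(B * (1/T - 1/T25)).
T in Kelvin: 335.15 K, T25 = 298.15 K
1/T - 1/T25 = 1/335.15 - 1/298.15 = -0.00037028
B * (1/T - 1/T25) = 3726 * -0.00037028 = -1.3797
Rt = 100000 * exp(-1.3797) = 25166.5 ohm

25166.5 ohm


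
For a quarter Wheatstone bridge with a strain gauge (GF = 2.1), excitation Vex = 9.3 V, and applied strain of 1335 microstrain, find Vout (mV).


Quarter bridge output: Vout = (GF * epsilon * Vex) / 4.
Vout = (2.1 * 1335e-6 * 9.3) / 4
Vout = 0.02607255 / 4 V
Vout = 0.00651814 V = 6.5181 mV

6.5181 mV


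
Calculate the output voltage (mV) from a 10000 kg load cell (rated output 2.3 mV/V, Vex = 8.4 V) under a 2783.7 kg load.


Vout = rated_output * Vex * (load / capacity).
Vout = 2.3 * 8.4 * (2783.7 / 10000)
Vout = 2.3 * 8.4 * 0.27837
Vout = 5.378 mV

5.378 mV


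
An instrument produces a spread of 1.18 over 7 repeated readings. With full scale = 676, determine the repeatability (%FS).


Repeatability = (spread / full scale) * 100%.
R = (1.18 / 676) * 100
R = 0.175 %FS

0.175 %FS


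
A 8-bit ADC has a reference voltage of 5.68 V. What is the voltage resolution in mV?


The resolution (LSB) of an ADC is Vref / 2^n.
LSB = 5.68 / 2^8
LSB = 5.68 / 256
LSB = 0.0221875 V = 22.1875 mV

22.1875 mV


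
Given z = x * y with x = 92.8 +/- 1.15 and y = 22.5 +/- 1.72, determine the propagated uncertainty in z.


For a product z = x*y, the relative uncertainty is:
uz/z = sqrt((ux/x)^2 + (uy/y)^2)
Relative uncertainties: ux/x = 1.15/92.8 = 0.012392
uy/y = 1.72/22.5 = 0.076444
z = 92.8 * 22.5 = 2088.0
uz = 2088.0 * sqrt(0.012392^2 + 0.076444^2) = 161.7

161.7


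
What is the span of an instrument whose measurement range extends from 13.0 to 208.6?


Span = upper range - lower range.
Span = 208.6 - (13.0)
Span = 195.6

195.6


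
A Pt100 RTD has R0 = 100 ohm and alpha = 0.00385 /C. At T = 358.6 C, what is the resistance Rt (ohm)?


The RTD equation: Rt = R0 * (1 + alpha * T).
Rt = 100 * (1 + 0.00385 * 358.6)
Rt = 100 * (1 + 1.38061)
Rt = 100 * 2.38061
Rt = 238.061 ohm

238.061 ohm


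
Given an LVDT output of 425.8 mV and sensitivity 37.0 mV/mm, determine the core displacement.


Displacement = Vout / sensitivity.
d = 425.8 / 37.0
d = 11.508 mm

11.508 mm


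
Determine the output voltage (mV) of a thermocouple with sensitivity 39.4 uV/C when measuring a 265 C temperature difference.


The thermocouple output V = sensitivity * dT.
V = 39.4 uV/C * 265 C
V = 10441.0 uV
V = 10.441 mV

10.441 mV


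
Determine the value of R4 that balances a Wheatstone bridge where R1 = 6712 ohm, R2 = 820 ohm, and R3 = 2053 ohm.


At balance: R1*R4 = R2*R3, so R4 = R2*R3/R1.
R4 = 820 * 2053 / 6712
R4 = 1683460 / 6712
R4 = 250.81 ohm

250.81 ohm


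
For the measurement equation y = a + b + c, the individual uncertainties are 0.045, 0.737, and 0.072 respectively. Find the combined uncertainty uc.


For a sum of independent quantities, uc = sqrt(u1^2 + u2^2 + u3^2).
uc = sqrt(0.045^2 + 0.737^2 + 0.072^2)
uc = sqrt(0.002025 + 0.543169 + 0.005184)
uc = 0.7419

0.7419


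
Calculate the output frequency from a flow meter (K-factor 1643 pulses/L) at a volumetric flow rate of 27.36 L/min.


Frequency = K * Q / 60 (converting L/min to L/s).
f = 1643 * 27.36 / 60
f = 44952.48 / 60
f = 749.21 Hz

749.21 Hz


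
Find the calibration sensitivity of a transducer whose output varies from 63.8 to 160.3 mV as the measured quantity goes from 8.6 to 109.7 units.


Sensitivity = (y2 - y1) / (x2 - x1).
S = (160.3 - 63.8) / (109.7 - 8.6)
S = 96.5 / 101.1
S = 0.9545 mV/unit

0.9545 mV/unit


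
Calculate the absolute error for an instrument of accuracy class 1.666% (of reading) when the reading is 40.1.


Absolute error = (accuracy% / 100) * reading.
Error = (1.666 / 100) * 40.1
Error = 0.01666 * 40.1
Error = 0.6681

0.6681


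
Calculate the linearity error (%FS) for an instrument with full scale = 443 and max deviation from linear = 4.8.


Linearity error = (max deviation / full scale) * 100%.
Linearity = (4.8 / 443) * 100
Linearity = 1.084 %FS

1.084 %FS


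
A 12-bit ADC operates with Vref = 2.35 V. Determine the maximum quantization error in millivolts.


The maximum quantization error is +/- LSB/2.
LSB = Vref / 2^n = 2.35 / 4096 = 0.00057373 V
Max error = LSB / 2 = 0.00057373 / 2 = 0.00028687 V
Max error = 0.2869 mV

0.2869 mV


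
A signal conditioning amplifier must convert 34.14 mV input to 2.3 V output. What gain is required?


Gain = Vout / Vin (converting to same units).
G = 2.3 V / 34.14 mV
G = 2300.0 mV / 34.14 mV
G = 67.37

67.37


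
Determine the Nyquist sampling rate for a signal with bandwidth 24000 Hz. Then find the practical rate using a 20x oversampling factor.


By Nyquist theorem, fs_min = 2 * fmax.
fs_min = 2 * 24000 = 48000 Hz
Practical rate = 20 * fs_min = 20 * 48000 = 960000 Hz

fs_min = 48000 Hz, fs_practical = 960000 Hz


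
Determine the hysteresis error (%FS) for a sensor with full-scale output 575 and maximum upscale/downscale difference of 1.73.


Hysteresis = (max difference / full scale) * 100%.
H = (1.73 / 575) * 100
H = 0.301 %FS

0.301 %FS


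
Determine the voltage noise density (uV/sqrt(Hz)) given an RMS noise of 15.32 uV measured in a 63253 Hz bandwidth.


Noise spectral density = Vrms / sqrt(BW).
NSD = 15.32 / sqrt(63253)
NSD = 15.32 / 251.5015
NSD = 0.0609 uV/sqrt(Hz)

0.0609 uV/sqrt(Hz)


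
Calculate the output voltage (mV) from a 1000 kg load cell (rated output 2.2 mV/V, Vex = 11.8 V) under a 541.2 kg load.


Vout = rated_output * Vex * (load / capacity).
Vout = 2.2 * 11.8 * (541.2 / 1000)
Vout = 2.2 * 11.8 * 0.5412
Vout = 14.05 mV

14.05 mV


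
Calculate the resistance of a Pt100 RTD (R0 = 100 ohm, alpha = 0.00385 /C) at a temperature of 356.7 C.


The RTD equation: Rt = R0 * (1 + alpha * T).
Rt = 100 * (1 + 0.00385 * 356.7)
Rt = 100 * (1 + 1.373295)
Rt = 100 * 2.373295
Rt = 237.329 ohm

237.329 ohm


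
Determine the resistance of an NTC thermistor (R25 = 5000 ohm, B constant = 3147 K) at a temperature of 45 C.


NTC thermistor equation: Rt = R25 * exp(B * (1/T - 1/T25)).
T in Kelvin: 318.15 K, T25 = 298.15 K
1/T - 1/T25 = 1/318.15 - 1/298.15 = -0.00021084
B * (1/T - 1/T25) = 3147 * -0.00021084 = -0.6635
Rt = 5000 * exp(-0.6635) = 2575.2 ohm

2575.2 ohm


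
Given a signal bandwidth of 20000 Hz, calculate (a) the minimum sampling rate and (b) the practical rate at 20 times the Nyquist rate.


By Nyquist theorem, fs_min = 2 * fmax.
fs_min = 2 * 20000 = 40000 Hz
Practical rate = 20 * fs_min = 20 * 40000 = 800000 Hz

fs_min = 40000 Hz, fs_practical = 800000 Hz


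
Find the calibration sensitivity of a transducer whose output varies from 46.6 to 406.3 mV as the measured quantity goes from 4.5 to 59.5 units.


Sensitivity = (y2 - y1) / (x2 - x1).
S = (406.3 - 46.6) / (59.5 - 4.5)
S = 359.7 / 55.0
S = 6.54 mV/unit

6.54 mV/unit


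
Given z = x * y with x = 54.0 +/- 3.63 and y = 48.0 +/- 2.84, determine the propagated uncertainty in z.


For a product z = x*y, the relative uncertainty is:
uz/z = sqrt((ux/x)^2 + (uy/y)^2)
Relative uncertainties: ux/x = 3.63/54.0 = 0.067222
uy/y = 2.84/48.0 = 0.059167
z = 54.0 * 48.0 = 2592.0
uz = 2592.0 * sqrt(0.067222^2 + 0.059167^2) = 232.118

232.118


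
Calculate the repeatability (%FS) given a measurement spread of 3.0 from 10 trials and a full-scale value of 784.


Repeatability = (spread / full scale) * 100%.
R = (3.0 / 784) * 100
R = 0.383 %FS

0.383 %FS


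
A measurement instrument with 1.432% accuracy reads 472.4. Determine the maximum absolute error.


Absolute error = (accuracy% / 100) * reading.
Error = (1.432 / 100) * 472.4
Error = 0.01432 * 472.4
Error = 6.7648

6.7648


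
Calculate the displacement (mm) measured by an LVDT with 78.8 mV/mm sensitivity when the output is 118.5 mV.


Displacement = Vout / sensitivity.
d = 118.5 / 78.8
d = 1.504 mm

1.504 mm


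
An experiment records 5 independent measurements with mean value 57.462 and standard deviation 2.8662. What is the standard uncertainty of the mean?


The standard uncertainty for Type A evaluation is u = s / sqrt(n).
u = 2.8662 / sqrt(5)
u = 2.8662 / 2.2361
u = 1.2818

1.2818


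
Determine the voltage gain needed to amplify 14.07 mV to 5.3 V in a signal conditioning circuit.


Gain = Vout / Vin (converting to same units).
G = 5.3 V / 14.07 mV
G = 5300.0 mV / 14.07 mV
G = 376.69

376.69


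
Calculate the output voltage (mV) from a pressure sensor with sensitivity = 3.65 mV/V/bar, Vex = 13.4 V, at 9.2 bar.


Output = sensitivity * Vex * P.
Vout = 3.65 * 13.4 * 9.2
Vout = 48.91 * 9.2
Vout = 449.97 mV

449.97 mV


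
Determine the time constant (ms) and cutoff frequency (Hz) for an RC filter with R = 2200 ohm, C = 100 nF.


Time constant: tau = R * C.
tau = 2200 * 1.00e-07 = 0.00022 s
tau = 0.22 ms
Cutoff frequency: fc = 1 / (2*pi*R*C).
fc = 1 / (2*pi*0.00022) = 723.43 Hz

tau = 0.22 ms, fc = 723.43 Hz


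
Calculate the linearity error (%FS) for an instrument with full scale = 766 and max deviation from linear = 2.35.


Linearity error = (max deviation / full scale) * 100%.
Linearity = (2.35 / 766) * 100
Linearity = 0.307 %FS

0.307 %FS


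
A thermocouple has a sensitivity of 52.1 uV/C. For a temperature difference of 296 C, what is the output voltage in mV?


The thermocouple output V = sensitivity * dT.
V = 52.1 uV/C * 296 C
V = 15421.6 uV
V = 15.422 mV

15.422 mV


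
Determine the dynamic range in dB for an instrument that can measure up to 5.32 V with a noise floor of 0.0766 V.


Dynamic range = 20 * log10(Vmax / Vnoise).
DR = 20 * log10(5.32 / 0.0766)
DR = 20 * log10(69.45)
DR = 36.83 dB

36.83 dB


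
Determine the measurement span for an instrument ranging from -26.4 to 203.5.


Span = upper range - lower range.
Span = 203.5 - (-26.4)
Span = 229.9

229.9


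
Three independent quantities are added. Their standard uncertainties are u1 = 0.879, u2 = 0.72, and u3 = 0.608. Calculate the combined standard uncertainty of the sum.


For a sum of independent quantities, uc = sqrt(u1^2 + u2^2 + u3^2).
uc = sqrt(0.879^2 + 0.72^2 + 0.608^2)
uc = sqrt(0.772641 + 0.5184 + 0.369664)
uc = 1.2887

1.2887


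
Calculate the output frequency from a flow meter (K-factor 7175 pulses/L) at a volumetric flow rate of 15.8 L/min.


Frequency = K * Q / 60 (converting L/min to L/s).
f = 7175 * 15.8 / 60
f = 113365.0 / 60
f = 1889.42 Hz

1889.42 Hz


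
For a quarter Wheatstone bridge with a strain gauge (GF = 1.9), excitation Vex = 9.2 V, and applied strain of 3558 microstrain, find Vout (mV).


Quarter bridge output: Vout = (GF * epsilon * Vex) / 4.
Vout = (1.9 * 3558e-6 * 9.2) / 4
Vout = 0.06219384 / 4 V
Vout = 0.01554846 V = 15.5485 mV

15.5485 mV


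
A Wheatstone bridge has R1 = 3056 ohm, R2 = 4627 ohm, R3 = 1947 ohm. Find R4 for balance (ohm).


At balance: R1*R4 = R2*R3, so R4 = R2*R3/R1.
R4 = 4627 * 1947 / 3056
R4 = 9008769 / 3056
R4 = 2947.9 ohm

2947.9 ohm


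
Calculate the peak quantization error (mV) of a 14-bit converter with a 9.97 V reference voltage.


The maximum quantization error is +/- LSB/2.
LSB = Vref / 2^n = 9.97 / 16384 = 0.00060852 V
Max error = LSB / 2 = 0.00060852 / 2 = 0.00030426 V
Max error = 0.3043 mV

0.3043 mV


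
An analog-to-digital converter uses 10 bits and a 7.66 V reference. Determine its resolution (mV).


The resolution (LSB) of an ADC is Vref / 2^n.
LSB = 7.66 / 2^10
LSB = 7.66 / 1024
LSB = 0.00748047 V = 7.48046875 mV

7.48046875 mV


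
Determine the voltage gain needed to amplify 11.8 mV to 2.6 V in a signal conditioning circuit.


Gain = Vout / Vin (converting to same units).
G = 2.6 V / 11.8 mV
G = 2600.0 mV / 11.8 mV
G = 220.34

220.34


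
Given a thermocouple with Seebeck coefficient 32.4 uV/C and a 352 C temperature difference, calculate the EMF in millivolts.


The thermocouple output V = sensitivity * dT.
V = 32.4 uV/C * 352 C
V = 11404.8 uV
V = 11.405 mV

11.405 mV


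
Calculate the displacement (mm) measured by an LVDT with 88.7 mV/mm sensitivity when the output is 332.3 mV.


Displacement = Vout / sensitivity.
d = 332.3 / 88.7
d = 3.746 mm

3.746 mm


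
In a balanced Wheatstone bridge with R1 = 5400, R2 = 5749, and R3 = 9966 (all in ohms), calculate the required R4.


At balance: R1*R4 = R2*R3, so R4 = R2*R3/R1.
R4 = 5749 * 9966 / 5400
R4 = 57294534 / 5400
R4 = 10610.1 ohm

10610.1 ohm


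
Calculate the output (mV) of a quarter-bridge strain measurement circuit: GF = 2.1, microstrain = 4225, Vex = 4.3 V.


Quarter bridge output: Vout = (GF * epsilon * Vex) / 4.
Vout = (2.1 * 4225e-6 * 4.3) / 4
Vout = 0.03815175 / 4 V
Vout = 0.00953794 V = 9.5379 mV

9.5379 mV


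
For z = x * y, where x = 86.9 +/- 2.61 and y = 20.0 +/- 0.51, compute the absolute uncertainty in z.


For a product z = x*y, the relative uncertainty is:
uz/z = sqrt((ux/x)^2 + (uy/y)^2)
Relative uncertainties: ux/x = 2.61/86.9 = 0.030035
uy/y = 0.51/20.0 = 0.0255
z = 86.9 * 20.0 = 1738.0
uz = 1738.0 * sqrt(0.030035^2 + 0.0255^2) = 68.476

68.476


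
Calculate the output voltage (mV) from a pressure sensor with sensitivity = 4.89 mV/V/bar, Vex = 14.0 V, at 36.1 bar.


Output = sensitivity * Vex * P.
Vout = 4.89 * 14.0 * 36.1
Vout = 68.46 * 36.1
Vout = 2471.41 mV

2471.41 mV


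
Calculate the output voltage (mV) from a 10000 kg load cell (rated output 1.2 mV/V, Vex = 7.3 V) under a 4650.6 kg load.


Vout = rated_output * Vex * (load / capacity).
Vout = 1.2 * 7.3 * (4650.6 / 10000)
Vout = 1.2 * 7.3 * 0.46506
Vout = 4.074 mV

4.074 mV


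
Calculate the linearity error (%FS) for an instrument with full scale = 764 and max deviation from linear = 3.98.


Linearity error = (max deviation / full scale) * 100%.
Linearity = (3.98 / 764) * 100
Linearity = 0.521 %FS

0.521 %FS


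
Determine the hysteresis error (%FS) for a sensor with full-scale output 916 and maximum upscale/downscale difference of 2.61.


Hysteresis = (max difference / full scale) * 100%.
H = (2.61 / 916) * 100
H = 0.285 %FS

0.285 %FS


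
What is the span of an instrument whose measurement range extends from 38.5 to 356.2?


Span = upper range - lower range.
Span = 356.2 - (38.5)
Span = 317.7

317.7


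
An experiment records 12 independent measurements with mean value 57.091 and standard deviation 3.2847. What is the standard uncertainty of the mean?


The standard uncertainty for Type A evaluation is u = s / sqrt(n).
u = 3.2847 / sqrt(12)
u = 3.2847 / 3.4641
u = 0.9482

0.9482


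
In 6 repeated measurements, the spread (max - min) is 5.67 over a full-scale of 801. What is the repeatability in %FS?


Repeatability = (spread / full scale) * 100%.
R = (5.67 / 801) * 100
R = 0.708 %FS

0.708 %FS


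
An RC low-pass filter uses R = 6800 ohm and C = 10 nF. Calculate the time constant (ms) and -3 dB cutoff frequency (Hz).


Time constant: tau = R * C.
tau = 6800 * 1.00e-08 = 6.8e-05 s
tau = 0.068 ms
Cutoff frequency: fc = 1 / (2*pi*R*C).
fc = 1 / (2*pi*6.8e-05) = 2340.51 Hz

tau = 0.068 ms, fc = 2340.51 Hz


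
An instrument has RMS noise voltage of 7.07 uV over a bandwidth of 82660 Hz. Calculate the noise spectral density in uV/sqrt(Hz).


Noise spectral density = Vrms / sqrt(BW).
NSD = 7.07 / sqrt(82660)
NSD = 7.07 / 287.5065
NSD = 0.0246 uV/sqrt(Hz)

0.0246 uV/sqrt(Hz)


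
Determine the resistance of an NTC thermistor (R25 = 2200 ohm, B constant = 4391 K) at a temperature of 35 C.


NTC thermistor equation: Rt = R25 * exp(B * (1/T - 1/T25)).
T in Kelvin: 308.15 K, T25 = 298.15 K
1/T - 1/T25 = 1/308.15 - 1/298.15 = -0.00010884
B * (1/T - 1/T25) = 4391 * -0.00010884 = -0.4779
Rt = 2200 * exp(-0.4779) = 1364.1 ohm

1364.1 ohm


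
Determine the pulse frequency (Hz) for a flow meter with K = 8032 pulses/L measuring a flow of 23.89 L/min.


Frequency = K * Q / 60 (converting L/min to L/s).
f = 8032 * 23.89 / 60
f = 191884.48 / 60
f = 3198.07 Hz

3198.07 Hz


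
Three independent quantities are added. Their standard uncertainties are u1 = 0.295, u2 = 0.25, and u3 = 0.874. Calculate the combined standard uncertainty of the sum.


For a sum of independent quantities, uc = sqrt(u1^2 + u2^2 + u3^2).
uc = sqrt(0.295^2 + 0.25^2 + 0.874^2)
uc = sqrt(0.087025 + 0.0625 + 0.763876)
uc = 0.9557

0.9557


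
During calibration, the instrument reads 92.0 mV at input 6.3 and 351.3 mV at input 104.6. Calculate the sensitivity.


Sensitivity = (y2 - y1) / (x2 - x1).
S = (351.3 - 92.0) / (104.6 - 6.3)
S = 259.3 / 98.3
S = 2.6378 mV/unit

2.6378 mV/unit


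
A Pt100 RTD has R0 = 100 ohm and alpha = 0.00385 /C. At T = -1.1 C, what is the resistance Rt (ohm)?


The RTD equation: Rt = R0 * (1 + alpha * T).
Rt = 100 * (1 + 0.00385 * -1.1)
Rt = 100 * (1 + -0.004235)
Rt = 100 * 0.995765
Rt = 99.576 ohm

99.576 ohm


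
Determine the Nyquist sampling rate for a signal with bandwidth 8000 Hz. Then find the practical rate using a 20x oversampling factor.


By Nyquist theorem, fs_min = 2 * fmax.
fs_min = 2 * 8000 = 16000 Hz
Practical rate = 20 * fs_min = 20 * 16000 = 320000 Hz

fs_min = 16000 Hz, fs_practical = 320000 Hz


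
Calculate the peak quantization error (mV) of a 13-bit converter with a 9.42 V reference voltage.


The maximum quantization error is +/- LSB/2.
LSB = Vref / 2^n = 9.42 / 8192 = 0.0011499 V
Max error = LSB / 2 = 0.0011499 / 2 = 0.00057495 V
Max error = 0.575 mV

0.575 mV


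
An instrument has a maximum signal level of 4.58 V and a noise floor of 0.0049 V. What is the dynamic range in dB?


Dynamic range = 20 * log10(Vmax / Vnoise).
DR = 20 * log10(4.58 / 0.0049)
DR = 20 * log10(934.69)
DR = 59.41 dB

59.41 dB


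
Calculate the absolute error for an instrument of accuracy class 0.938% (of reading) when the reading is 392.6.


Absolute error = (accuracy% / 100) * reading.
Error = (0.938 / 100) * 392.6
Error = 0.00938 * 392.6
Error = 3.6826

3.6826


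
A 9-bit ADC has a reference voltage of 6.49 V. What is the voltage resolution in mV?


The resolution (LSB) of an ADC is Vref / 2^n.
LSB = 6.49 / 2^9
LSB = 6.49 / 512
LSB = 0.01267578 V = 12.67578125 mV

12.67578125 mV


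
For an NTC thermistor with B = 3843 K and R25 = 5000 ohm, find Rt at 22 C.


NTC thermistor equation: Rt = R25 * exp(B * (1/T - 1/T25)).
T in Kelvin: 295.15 K, T25 = 298.15 K
1/T - 1/T25 = 1/295.15 - 1/298.15 = 3.409e-05
B * (1/T - 1/T25) = 3843 * 3.409e-05 = 0.131
Rt = 5000 * exp(0.131) = 5699.9 ohm

5699.9 ohm


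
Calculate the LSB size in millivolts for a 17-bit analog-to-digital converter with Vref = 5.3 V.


The resolution (LSB) of an ADC is Vref / 2^n.
LSB = 5.3 / 2^17
LSB = 5.3 / 131072
LSB = 4.044e-05 V = 0.04043579 mV

0.04043579 mV


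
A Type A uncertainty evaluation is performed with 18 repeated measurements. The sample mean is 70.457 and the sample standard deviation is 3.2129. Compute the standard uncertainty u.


The standard uncertainty for Type A evaluation is u = s / sqrt(n).
u = 3.2129 / sqrt(18)
u = 3.2129 / 4.2426
u = 0.7573

0.7573


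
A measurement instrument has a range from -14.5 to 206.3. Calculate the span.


Span = upper range - lower range.
Span = 206.3 - (-14.5)
Span = 220.8

220.8
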